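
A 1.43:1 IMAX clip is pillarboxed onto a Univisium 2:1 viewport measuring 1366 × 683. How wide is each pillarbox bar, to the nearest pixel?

Since 1.430 < 2.000, the clip is height-limited.
Content width = 683 × 1.430 ≈ 976.69 px.
Black = 1366 − 976.69 = 389.31 px, or 194.66 per bar.

195 px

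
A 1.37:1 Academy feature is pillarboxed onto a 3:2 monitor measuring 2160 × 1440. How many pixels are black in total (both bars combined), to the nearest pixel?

Since 1.370 < 1.500, the feature is height-limited.
Content width = 1440 × 1.370 ≈ 1972.8000 px.
Black = 2160 − 1972.8000 = 187.2000 px.
Bar area = 187.2000 × 1440 ≈ 269568 px.

269568 pixels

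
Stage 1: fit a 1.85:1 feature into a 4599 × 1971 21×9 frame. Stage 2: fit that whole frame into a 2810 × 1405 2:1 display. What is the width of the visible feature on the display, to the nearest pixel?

1.85:1 in 4599×1971: fills the height, so the feature is 3646.35 × 1971.00.
21×9 in 2810×1405: fills the width, so the intermediate becomes 2810.00 × 1204.29 — a scale of ×0.6110.
The feature scales with it: width 3646.35 × 0.6110 ≈ 2227.93.

2228 px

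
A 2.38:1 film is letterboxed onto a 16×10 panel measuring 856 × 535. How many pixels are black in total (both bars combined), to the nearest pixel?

2.38:1 (2.380) > 16×10 (1.600), so the film fills the width.
That makes the image 359.6639 px tall (856 / 2.380).
Black = 535 − 359.6639 = 175.3361 px.
Bar area = 175.3361 × 856 ≈ 150088 px.

150088 pixels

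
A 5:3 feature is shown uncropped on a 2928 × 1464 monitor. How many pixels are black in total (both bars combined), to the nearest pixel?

Since 1.667 < 2.000, the feature is height-limited.
The feature is 1464 × 5/3 ≈ 2440.0000 px wide.
2928 − 2440.0000 = 488.0000 px of bars.
That's 488.0000 × 1464 ≈ 714432 black pixels.

714432 pixels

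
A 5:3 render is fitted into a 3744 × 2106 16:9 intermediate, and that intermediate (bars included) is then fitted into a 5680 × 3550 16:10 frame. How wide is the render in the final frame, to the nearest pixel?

Inside the 3744×2106 canvas the render is height-limited at 3510.00 × 2106.00.
Second fit — the 16:9 canvas into 5680×3550 spans the width: 5680.00 × 3195.00 (×1.5171 from 3744×2106).
Applying the same ×1.5171: 3510.00 → 5325.00.

5325 px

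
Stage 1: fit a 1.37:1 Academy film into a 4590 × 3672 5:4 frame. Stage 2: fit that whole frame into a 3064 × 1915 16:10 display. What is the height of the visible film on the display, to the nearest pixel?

Inside the 4590×3672 canvas the film is width-limited at 4590.00 × 3350.36.
Second fit — the 5:4 canvas into 3064×1915 spans the height: 2393.75 × 1915.00 (×0.5215 from 4590×3672).
The film scales with it: height 3350.36 × 0.5215 ≈ 1747.26.

1747 px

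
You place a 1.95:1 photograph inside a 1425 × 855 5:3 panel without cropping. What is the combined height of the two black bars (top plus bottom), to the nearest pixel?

1.95:1 is wider than 5:3, so it spans the full width.
The photograph is 1425 / 1.950 ≈ 730.77 px tall.
Leftover height: 855 − 730.77 = 124.23 px.

124 px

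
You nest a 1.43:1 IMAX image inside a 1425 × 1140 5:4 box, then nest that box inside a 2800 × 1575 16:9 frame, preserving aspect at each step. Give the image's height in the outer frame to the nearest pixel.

1377 px

Inside the 1425×1140 canvas the image is width-limited at 1425.00 × 996.50.
The 5:4 canvas is height-limited in 2800×1575, giving 1968.75 × 1575.00; scale factor 1.3816.
So the image's height is 996.50 × 1.3816 ≈ 1376.75.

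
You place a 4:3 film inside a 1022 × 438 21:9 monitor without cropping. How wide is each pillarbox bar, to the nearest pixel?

4:3 is narrower than 21:9, so it spans the full height.
The film is 438 × 4/3 ≈ 584.00 px wide.
Leftover width: 1022 − 584.00 = 438.00 px → 219.00 each side.

219 px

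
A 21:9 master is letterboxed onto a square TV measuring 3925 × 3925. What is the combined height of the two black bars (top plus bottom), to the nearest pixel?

2243 px

21:9 is wider than square, so it spans the full width.
That makes the image 1682.14 px tall (3925 × 9/21).
Black = 3925 − 1682.14 = 2242.86 px.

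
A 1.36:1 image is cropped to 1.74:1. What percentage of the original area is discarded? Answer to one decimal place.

1.74:1 is wider than 1.36:1, so the crop keeps the full width and trims the height.
(1.360)/(1.740) ≈ 0.782 of the area survives, leaving 21.84% discarded.

21.8%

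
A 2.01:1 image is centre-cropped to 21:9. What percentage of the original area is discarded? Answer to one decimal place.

13.9%

Going from 2.01:1 to 21:9 means cutting height while keeping width.
(2.010)/(2.333) ≈ 0.861 of the area survives, leaving 13.86% discarded.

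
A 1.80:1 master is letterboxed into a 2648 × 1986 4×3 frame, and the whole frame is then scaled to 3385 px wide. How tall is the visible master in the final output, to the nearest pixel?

At 2648×1986 the master is width-limited, so height = 2648 / 1.800 ≈ 1471.11 px.
The frame scales by 3385/2648 = 1.2783; 1471.11 × 1.2783 ≈ 1880.56 px.

1881 px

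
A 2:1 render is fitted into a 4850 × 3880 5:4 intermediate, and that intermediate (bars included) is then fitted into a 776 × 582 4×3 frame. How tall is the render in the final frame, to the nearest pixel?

364 px

2:1 in 4850×3880: fills the width, so the render is 4850.00 × 2425.00.
5:4 in 776×582: fills the height, so the intermediate becomes 727.50 × 582.00 — a scale of ×0.1500.
The render scales with it: height 2425.00 × 0.1500 ≈ 363.75.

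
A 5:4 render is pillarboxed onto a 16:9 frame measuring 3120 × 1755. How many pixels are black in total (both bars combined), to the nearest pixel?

5:4 (1.250) < 16:9 (1.778), so the render fills the height.
That makes the image 2193.7500 px wide (1755 × 5/4).
Black = 3120 − 2193.7500 = 926.2500 px.
Bar area = 926.2500 × 1755 ≈ 1625569 px.

1625569 pixels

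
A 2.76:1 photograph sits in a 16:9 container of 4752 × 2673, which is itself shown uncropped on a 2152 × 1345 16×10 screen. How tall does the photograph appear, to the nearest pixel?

2.76:1 in 4752×2673: fills the width, so the photograph is 4752.00 × 1721.74.
The 16:9 canvas is width-limited in 2152×1345, giving 2152.00 × 1210.50; scale factor 0.4529.
Applying the same ×0.4529: 1721.74 → 779.71.

780 px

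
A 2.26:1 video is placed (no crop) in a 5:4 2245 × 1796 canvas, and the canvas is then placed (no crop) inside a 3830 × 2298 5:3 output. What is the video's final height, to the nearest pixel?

Inside the 2245×1796 canvas the video is width-limited at 2245.00 × 993.36.
5:4 in 3830×2298: fills the height, so the intermediate becomes 2872.50 × 2298.00 — a scale of ×1.2795.
Applying the same ×1.2795: 993.36 → 1271.02.

1271 px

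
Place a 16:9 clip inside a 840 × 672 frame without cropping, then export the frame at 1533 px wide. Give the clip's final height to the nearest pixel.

Fitted into 840×672, the clip spans the width; its height is 840 × 9/16 ≈ 472.50 px.
The frame scales by 1533/840 = 1.8250; 472.50 × 1.8250 ≈ 862.31 px.

862 px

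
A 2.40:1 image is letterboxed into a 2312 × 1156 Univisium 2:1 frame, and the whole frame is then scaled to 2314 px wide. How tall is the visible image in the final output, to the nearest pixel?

At 2312×1156 the image is width-limited, so height = 2312 / 2.400 ≈ 963.33 px.
Scaling 2312 → 2314 is ×1.0009, so the height becomes 963.33 × 1.0009 ≈ 964.17 px.

964 px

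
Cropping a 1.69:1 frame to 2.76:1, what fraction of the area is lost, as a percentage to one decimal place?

38.8%

2.76:1 is wider than 1.69:1, so the crop keeps the full width and trims the height.
(1.690)/(2.760) ≈ 0.612 of the area survives, leaving 38.77% discarded.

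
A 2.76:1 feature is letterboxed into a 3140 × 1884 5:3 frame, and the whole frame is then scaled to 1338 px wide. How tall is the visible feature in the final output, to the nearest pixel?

In the 3140×1884 frame the feature fills the width: height = 3140 / 2.760 ≈ 1137.68 px.
Scaling 3140 → 1338 is ×0.4261, so the height becomes 1137.68 × 0.4261 ≈ 484.78 px.

485 px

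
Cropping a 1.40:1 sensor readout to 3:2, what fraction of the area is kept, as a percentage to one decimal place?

93.3%

Going from 1.40:1 to 3:2 means cutting height while keeping width.
Fraction kept = (1.400)/(1.500) ≈ 93.33%.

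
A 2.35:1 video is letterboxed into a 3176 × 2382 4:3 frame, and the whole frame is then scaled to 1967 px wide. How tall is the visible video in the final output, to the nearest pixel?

Fitted into 3176×2382, the video spans the width; its height is 3176 / 2.350 ≈ 1351.49 px.
The frame scales by 1967/3176 = 0.6193; 1351.49 × 0.6193 ≈ 837.02 px.

837 px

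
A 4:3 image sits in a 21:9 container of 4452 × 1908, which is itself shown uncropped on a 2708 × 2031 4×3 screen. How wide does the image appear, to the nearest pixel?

4:3 in 4452×1908: fills the height, so the image is 2544.00 × 1908.00.
The 21:9 canvas is width-limited in 2708×2031, giving 2708.00 × 1160.57; scale factor 0.6083.
The image scales with it: width 2544.00 × 0.6083 ≈ 1547.43.

1547 px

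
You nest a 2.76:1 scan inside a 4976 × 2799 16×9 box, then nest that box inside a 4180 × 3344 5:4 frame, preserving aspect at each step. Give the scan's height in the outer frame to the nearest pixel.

2.76:1 in 4976×2799: fills the width, so the scan is 4976.00 × 1802.90.
16×9 in 4180×3344: fills the width, so the intermediate becomes 4180.00 × 2351.25 — a scale of ×0.8400.
The scan scales with it: height 1802.90 × 0.8400 ≈ 1514.49.

1514 px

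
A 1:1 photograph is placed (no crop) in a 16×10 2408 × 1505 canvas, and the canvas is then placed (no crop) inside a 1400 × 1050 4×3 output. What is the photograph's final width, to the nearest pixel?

First fit — 1:1 into 2408×1505 spans the height: 1505.00 × 1505.00.
16×10 in 1400×1050: fills the width, so the intermediate becomes 1400.00 × 875.00 — a scale of ×0.5814.
The photograph scales with it: width 1505.00 × 0.5814 ≈ 875.00.

875 px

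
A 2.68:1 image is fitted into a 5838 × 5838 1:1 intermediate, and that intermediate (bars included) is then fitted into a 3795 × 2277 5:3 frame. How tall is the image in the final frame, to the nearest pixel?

Inside the 5838×5838 canvas the image is width-limited at 5838.00 × 2178.36.
The 1:1 canvas is height-limited in 3795×2277, giving 2277.00 × 2277.00; scale factor 0.3900.
The image scales with it: height 2178.36 × 0.3900 ≈ 849.63.

850 px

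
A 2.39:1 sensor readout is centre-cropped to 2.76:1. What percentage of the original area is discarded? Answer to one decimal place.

Going from 2.39:1 to 2.76:1 means cutting height while keeping width.
Fraction kept = (2.390)/(2.760) ≈ 86.59%, so 13.41% is lost.

13.4%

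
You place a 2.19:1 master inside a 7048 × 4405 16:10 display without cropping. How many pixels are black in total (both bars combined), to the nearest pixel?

2.19:1 is wider than 16:10, so it spans the full width.
That makes the image 3218.2648 px tall (7048 / 2.190).
4405 − 3218.2648 = 1186.7352 px of bars.
Bar area = 1186.7352 × 7048 ≈ 8364109 px.

8364109 pixels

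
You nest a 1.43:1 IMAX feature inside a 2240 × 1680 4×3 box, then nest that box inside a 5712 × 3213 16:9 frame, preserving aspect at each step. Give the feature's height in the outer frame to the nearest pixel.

2996 px

Inside the 2240×1680 canvas the feature is width-limited at 2240.00 × 1566.43.
Second fit — the 4×3 canvas into 5712×3213 spans the height: 4284.00 × 3213.00 (×1.9125 from 2240×1680).
So the feature's height is 1566.43 × 1.9125 ≈ 2995.80.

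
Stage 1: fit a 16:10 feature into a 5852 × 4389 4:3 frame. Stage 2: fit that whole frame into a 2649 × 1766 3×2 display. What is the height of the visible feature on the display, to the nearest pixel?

Inside the 5852×4389 canvas the feature is width-limited at 5852.00 × 3657.50.
Second fit — the 4:3 canvas into 2649×1766 spans the height: 2354.67 × 1766.00 (×0.4024 from 5852×4389).
The feature scales with it: height 3657.50 × 0.4024 ≈ 1471.67.

1472 px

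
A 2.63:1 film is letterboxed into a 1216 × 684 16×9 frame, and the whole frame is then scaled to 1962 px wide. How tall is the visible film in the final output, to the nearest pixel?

746 px

At 1216×684 the film is width-limited, so height = 1216 / 2.630 ≈ 462.36 px.
The frame scales by 1962/1216 = 1.6135; 462.36 × 1.6135 ≈ 746.01 px.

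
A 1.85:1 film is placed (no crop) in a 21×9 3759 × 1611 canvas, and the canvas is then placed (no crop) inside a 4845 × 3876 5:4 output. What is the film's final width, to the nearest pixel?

3841 px

Inside the 3759×1611 canvas the film is height-limited at 2980.35 × 1611.00.
21×9 in 4845×3876: fills the width, so the intermediate becomes 4845.00 × 2076.43 — a scale of ×1.2889.
The film scales with it: width 2980.35 × 1.2889 ≈ 3841.39.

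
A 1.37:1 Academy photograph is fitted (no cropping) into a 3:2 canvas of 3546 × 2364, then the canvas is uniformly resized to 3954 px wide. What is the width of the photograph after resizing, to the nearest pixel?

3611 px

At 3546×2364 the photograph is height-limited, so width = 2364 × 1.370 ≈ 3238.68 px.
The frame scales by 3954/3546 = 1.1151; 3238.68 × 1.1151 ≈ 3611.32 px.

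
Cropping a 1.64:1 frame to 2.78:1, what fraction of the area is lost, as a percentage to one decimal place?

Going from 1.64:1 to 2.78:1 means cutting height while keeping width.
Fraction kept = (1.640)/(2.780) ≈ 58.99%, so 41.01% is lost.

41.0%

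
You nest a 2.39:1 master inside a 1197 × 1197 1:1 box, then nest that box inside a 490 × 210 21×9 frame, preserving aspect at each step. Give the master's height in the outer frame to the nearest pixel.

First fit — 2.39:1 into 1197×1197 spans the width: 1197.00 × 500.84.
Second fit — the 1:1 canvas into 490×210 spans the height: 210.00 × 210.00 (×0.1754 from 1197×1197).
So the master's height is 500.84 × 0.1754 ≈ 87.87.

88 px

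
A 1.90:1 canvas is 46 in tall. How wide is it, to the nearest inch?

87 in

At 1.90:1, 46 × 1.900 ≈ 87.40.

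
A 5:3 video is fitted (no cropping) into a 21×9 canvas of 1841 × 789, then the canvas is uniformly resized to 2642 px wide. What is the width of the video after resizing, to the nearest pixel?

1887 px

At 1841×789 the video is height-limited, so width = 789 × 5/3 ≈ 1315.00 px.
The frame scales by 2642/1841 = 1.4351; 1315.00 × 1.4351 ≈ 1887.14 px.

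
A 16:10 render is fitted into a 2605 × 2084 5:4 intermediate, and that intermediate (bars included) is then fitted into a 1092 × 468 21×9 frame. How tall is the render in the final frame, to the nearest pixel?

366 px

16:10 in 2605×2084: fills the width, so the render is 2605.00 × 1628.12.
Second fit — the 5:4 canvas into 1092×468 spans the height: 585.00 × 468.00 (×0.2246 from 2605×2084).
So the render's height is 1628.12 × 0.2246 ≈ 365.62.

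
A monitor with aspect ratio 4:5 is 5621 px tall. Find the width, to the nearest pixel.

4497 px

Width = 5621 / 5 × 4 = 4496.80.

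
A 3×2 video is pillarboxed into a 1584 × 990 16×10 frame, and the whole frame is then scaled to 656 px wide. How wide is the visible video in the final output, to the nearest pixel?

615 px

In the 1584×990 frame the video fills the height: width = 990 × 3/2 ≈ 1485.00 px.
Resizing to 656 px wide multiplies everything by 0.4141: 1485.00 → 615.00 px.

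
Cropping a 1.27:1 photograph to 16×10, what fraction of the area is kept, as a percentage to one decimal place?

The width stays; only height is cut (since 16×10 is wider than 1.27:1).
(1.270)/(1.600) ≈ 0.794 of the area survives.

79.4%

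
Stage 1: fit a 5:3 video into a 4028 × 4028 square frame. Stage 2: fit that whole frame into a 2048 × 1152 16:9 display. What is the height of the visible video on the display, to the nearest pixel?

691 px

Inside the 4028×4028 canvas the video is width-limited at 4028.00 × 2416.80.
Second fit — the square canvas into 2048×1152 spans the height: 1152.00 × 1152.00 (×0.2860 from 4028×4028).
The video scales with it: height 2416.80 × 0.2860 ≈ 691.20.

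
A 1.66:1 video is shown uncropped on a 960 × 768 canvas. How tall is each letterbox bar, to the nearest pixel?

1.66:1 (1.660) > 5:4 (1.250), so the video fills the width.
That makes the image 578.31 px tall (960 / 1.660).
768 − 578.31 = 189.69 px of bars (94.84 each).

95 px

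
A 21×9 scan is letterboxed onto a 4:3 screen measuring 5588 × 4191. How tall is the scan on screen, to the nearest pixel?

2395 px

21×9 (2.333) > 4:3 (1.333), so the scan fills the width.
That makes the image 2394.86 px tall (5588 × 9/21).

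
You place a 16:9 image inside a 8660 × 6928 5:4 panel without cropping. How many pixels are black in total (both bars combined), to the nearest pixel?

16:9 (1.778) > 5:4 (1.250), so the image fills the width.
That makes the image 4871.2500 px tall (8660 × 9/16).
Black = 6928 − 4871.2500 = 2056.7500 px.
Bar area = 2056.7500 × 8660 ≈ 17811455 px.

17811455 pixels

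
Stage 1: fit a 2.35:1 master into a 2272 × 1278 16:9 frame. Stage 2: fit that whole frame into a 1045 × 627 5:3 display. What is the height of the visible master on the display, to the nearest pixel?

2.35:1 in 2272×1278: fills the width, so the master is 2272.00 × 966.81.
Second fit — the 16:9 canvas into 1045×627 spans the width: 1045.00 × 587.81 (×0.4599 from 2272×1278).
The master scales with it: height 966.81 × 0.4599 ≈ 444.68.

445 px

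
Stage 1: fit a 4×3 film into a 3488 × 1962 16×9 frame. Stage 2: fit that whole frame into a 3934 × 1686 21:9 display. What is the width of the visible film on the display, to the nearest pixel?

2248 px

First fit — 4×3 into 3488×1962 spans the height: 2616.00 × 1962.00.
The 16×9 canvas is height-limited in 3934×1686, giving 2997.33 × 1686.00; scale factor 0.8593.
So the film's width is 2616.00 × 0.8593 ≈ 2248.00.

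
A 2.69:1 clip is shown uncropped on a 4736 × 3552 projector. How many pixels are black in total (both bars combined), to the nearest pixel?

8484095 pixels

2.69:1 (2.690) > 4:3 (1.333), so the clip fills the width.
That makes the image 1760.5948 px tall (4736 / 2.690).
3552 − 1760.5948 = 1791.4052 px of bars.
Bar area = 1791.4052 × 4736 ≈ 8484095 px.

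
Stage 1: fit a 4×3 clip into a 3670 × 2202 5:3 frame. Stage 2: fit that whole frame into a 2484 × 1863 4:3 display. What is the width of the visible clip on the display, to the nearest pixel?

1987 px

First fit — 4×3 into 3670×2202 spans the height: 2936.00 × 2202.00.
The 5:3 canvas is width-limited in 2484×1863, giving 2484.00 × 1490.40; scale factor 0.6768.
Applying the same ×0.6768: 2936.00 → 1987.20.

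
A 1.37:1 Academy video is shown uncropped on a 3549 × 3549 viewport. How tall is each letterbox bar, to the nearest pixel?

479 px

Since 1.370 > 1.000, the video is width-limited.
The video is 3549 / 1.370 ≈ 2590.51 px tall.
Leftover height: 3549 − 2590.51 = 958.49 px → 479.24 each side.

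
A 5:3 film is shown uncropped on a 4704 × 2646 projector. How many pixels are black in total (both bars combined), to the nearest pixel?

Since 1.667 < 1.778, the film is height-limited.
That makes the image 4410.0000 px wide (2646 × 5/3).
Black = 4704 − 4410.0000 = 294.0000 px.
Across the 2646-px span: 294.0000 × 2646 ≈ 777924 px.

777924 pixels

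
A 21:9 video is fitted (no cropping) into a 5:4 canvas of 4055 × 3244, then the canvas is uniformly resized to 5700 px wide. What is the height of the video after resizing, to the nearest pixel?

2443 px

In the 4055×3244 frame the video fills the width: height = 4055 × 9/21 ≈ 1737.86 px.
The frame scales by 5700/4055 = 1.4057; 1737.86 × 1.4057 ≈ 2442.86 px.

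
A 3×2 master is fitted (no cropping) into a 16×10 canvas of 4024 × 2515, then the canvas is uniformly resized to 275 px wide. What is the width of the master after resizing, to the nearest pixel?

258 px

In the 4024×2515 frame the master fills the height: width = 2515 × 3/2 ≈ 3772.50 px.
Scaling 4024 → 275 is ×0.0683, so the width becomes 3772.50 × 0.0683 ≈ 257.81 px.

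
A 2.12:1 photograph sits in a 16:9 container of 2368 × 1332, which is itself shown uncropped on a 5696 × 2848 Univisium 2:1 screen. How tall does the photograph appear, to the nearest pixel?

2388 px

First fit — 2.12:1 into 2368×1332 spans the width: 2368.00 × 1116.98.
The 16:9 canvas is height-limited in 5696×2848, giving 5063.11 × 2848.00; scale factor 2.1381.
Applying the same ×2.1381: 1116.98 → 2388.26.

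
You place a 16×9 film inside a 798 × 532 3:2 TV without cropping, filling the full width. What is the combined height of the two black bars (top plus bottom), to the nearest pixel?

83 px

That makes the image 448.88 px tall (798 × 9/16).
532 − 448.88 = 83.12 px of bars.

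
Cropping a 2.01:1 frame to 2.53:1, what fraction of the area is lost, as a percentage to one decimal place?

The width stays; only height is cut (since 2.53:1 is wider than 2.01:1).
Area ratio = (2.010)/(2.530) = 79.45%; the remaining 20.55% is cropped out.

20.6%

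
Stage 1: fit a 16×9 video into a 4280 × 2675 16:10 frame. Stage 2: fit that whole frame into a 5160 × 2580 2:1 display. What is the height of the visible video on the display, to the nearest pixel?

16×9 in 4280×2675: fills the width, so the video is 4280.00 × 2407.50.
The 16:10 canvas is height-limited in 5160×2580, giving 4128.00 × 2580.00; scale factor 0.9645.
Applying the same ×0.9645: 2407.50 → 2322.00.

2322 px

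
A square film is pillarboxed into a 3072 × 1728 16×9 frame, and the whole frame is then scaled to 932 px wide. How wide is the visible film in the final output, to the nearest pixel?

524 px

Fitted into 3072×1728, the film spans the height; its width is 1728 × 1/1 ≈ 1728.00 px.
Resizing to 932 px wide multiplies everything by 0.3034: 1728.00 → 524.25 px.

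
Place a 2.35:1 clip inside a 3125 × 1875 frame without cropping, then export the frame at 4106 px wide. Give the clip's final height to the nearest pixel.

1747 px

In the 3125×1875 frame the clip fills the width: height = 3125 / 2.350 ≈ 1329.79 px.
Resizing to 4106 px wide multiplies everything by 1.3139: 1329.79 → 1747.23 px.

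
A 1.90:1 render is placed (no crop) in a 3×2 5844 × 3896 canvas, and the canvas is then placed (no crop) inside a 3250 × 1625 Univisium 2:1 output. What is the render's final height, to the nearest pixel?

1283 px

First fit — 1.90:1 into 5844×3896 spans the width: 5844.00 × 3075.79.
Second fit — the 3×2 canvas into 3250×1625 spans the height: 2437.50 × 1625.00 (×0.4171 from 5844×3896).
The render scales with it: height 3075.79 × 0.4171 ≈ 1282.89.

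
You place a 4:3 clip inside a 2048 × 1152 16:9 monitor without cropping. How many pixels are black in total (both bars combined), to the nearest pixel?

4:3 is narrower than 16:9, so it spans the full height.
Content width = 1152 × 4/3 ≈ 1536.0000 px.
Leftover width: 2048 − 1536.0000 = 512.0000 px.
Across the 1152-px span: 512.0000 × 1152 ≈ 589824 px.

589824 pixels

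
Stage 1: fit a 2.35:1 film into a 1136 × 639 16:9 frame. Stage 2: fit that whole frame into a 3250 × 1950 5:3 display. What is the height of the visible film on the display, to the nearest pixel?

1383 px

Inside the 1136×639 canvas the film is width-limited at 1136.00 × 483.40.
The 16:9 canvas is width-limited in 3250×1950, giving 3250.00 × 1828.12; scale factor 2.8609.
Applying the same ×2.8609: 483.40 → 1382.98.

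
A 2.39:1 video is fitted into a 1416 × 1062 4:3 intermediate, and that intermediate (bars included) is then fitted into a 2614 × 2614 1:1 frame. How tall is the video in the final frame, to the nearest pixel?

1094 px

2.39:1 in 1416×1062: fills the width, so the video is 1416.00 × 592.47.
4:3 in 2614×2614: fills the width, so the intermediate becomes 2614.00 × 1960.50 — a scale of ×1.8460.
The video scales with it: height 592.47 × 1.8460 ≈ 1093.72.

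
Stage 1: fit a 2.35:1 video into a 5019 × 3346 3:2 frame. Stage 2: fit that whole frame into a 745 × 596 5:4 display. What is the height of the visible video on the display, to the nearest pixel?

317 px

First fit — 2.35:1 into 5019×3346 spans the width: 5019.00 × 2135.74.
Second fit — the 3:2 canvas into 745×596 spans the width: 745.00 × 496.67 (×0.1484 from 5019×3346).
Applying the same ×0.1484: 2135.74 → 317.02.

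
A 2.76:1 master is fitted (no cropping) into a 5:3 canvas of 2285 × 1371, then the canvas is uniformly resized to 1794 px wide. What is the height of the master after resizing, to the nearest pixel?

At 2285×1371 the master is width-limited, so height = 2285 / 2.760 ≈ 827.90 px.
The frame scales by 1794/2285 = 0.7851; 827.90 × 0.7851 ≈ 650.00 px.

650 px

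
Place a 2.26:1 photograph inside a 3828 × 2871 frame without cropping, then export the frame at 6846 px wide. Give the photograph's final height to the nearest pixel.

Fitted into 3828×2871, the photograph spans the width; its height is 3828 / 2.260 ≈ 1693.81 px.
Resizing to 6846 px wide multiplies everything by 1.7884: 1693.81 → 3029.20 px.

3029 px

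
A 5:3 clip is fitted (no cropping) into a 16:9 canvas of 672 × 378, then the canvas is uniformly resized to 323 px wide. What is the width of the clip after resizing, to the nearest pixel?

303 px

Fitted into 672×378, the clip spans the height; its width is 378 × 5/3 ≈ 630.00 px.
Scaling 672 → 323 is ×0.4807, so the width becomes 630.00 × 0.4807 ≈ 302.81 px.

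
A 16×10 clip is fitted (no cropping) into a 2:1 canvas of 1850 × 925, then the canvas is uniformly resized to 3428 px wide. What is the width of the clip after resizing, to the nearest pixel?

2742 px

Fitted into 1850×925, the clip spans the height; its width is 925 × 16/10 ≈ 1480.00 px.
The frame scales by 3428/1850 = 1.8530; 1480.00 × 1.8530 ≈ 2742.40 px.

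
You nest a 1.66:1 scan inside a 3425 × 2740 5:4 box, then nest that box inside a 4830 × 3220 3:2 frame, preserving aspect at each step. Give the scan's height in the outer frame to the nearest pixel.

1.66:1 in 3425×2740: fills the width, so the scan is 3425.00 × 2063.25.
Second fit — the 5:4 canvas into 4830×3220 spans the height: 4025.00 × 3220.00 (×1.1752 from 3425×2740).
The scan scales with it: height 2063.25 × 1.1752 ≈ 2424.70.

2425 px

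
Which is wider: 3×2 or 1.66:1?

1.66:1

3×2 = 1.5 and 1.66; 1.66 > 1.5.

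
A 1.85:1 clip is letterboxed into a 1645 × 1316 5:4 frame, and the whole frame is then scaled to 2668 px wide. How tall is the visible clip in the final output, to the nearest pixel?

1442 px

At 1645×1316 the clip is width-limited, so height = 1645 / 1.850 ≈ 889.19 px.
Scaling 1645 → 2668 is ×1.6219, so the height becomes 889.19 × 1.6219 ≈ 1442.16 px.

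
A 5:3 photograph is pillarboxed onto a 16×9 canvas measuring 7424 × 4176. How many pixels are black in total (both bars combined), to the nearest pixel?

5:3 is narrower than 16×9, so it spans the full height.
That makes the image 6960.0000 px wide (4176 × 5/3).
Black = 7424 − 6960.0000 = 464.0000 px.
That's 464.0000 × 4176 ≈ 1937664 black pixels.

1937664 pixels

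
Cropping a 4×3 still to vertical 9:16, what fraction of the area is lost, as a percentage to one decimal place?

57.8%

The height stays; only width is cut (since vertical 9:16 is narrower than 4×3).
Fraction kept = (0.562)/(1.333) ≈ 42.19%, so 57.81% is lost.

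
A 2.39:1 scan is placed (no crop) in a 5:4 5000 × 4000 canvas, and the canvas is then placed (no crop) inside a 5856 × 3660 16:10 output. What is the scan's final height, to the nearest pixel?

Inside the 5000×4000 canvas the scan is width-limited at 5000.00 × 2092.05.
Second fit — the 5:4 canvas into 5856×3660 spans the height: 4575.00 × 3660.00 (×0.9150 from 5000×4000).
So the scan's height is 2092.05 × 0.9150 ≈ 1914.23.

1914 px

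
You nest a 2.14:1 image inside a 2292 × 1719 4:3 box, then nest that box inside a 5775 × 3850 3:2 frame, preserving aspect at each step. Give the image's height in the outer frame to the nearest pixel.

2399 px

Inside the 2292×1719 canvas the image is width-limited at 2292.00 × 1071.03.
The 4:3 canvas is height-limited in 5775×3850, giving 5133.33 × 3850.00; scale factor 2.2397.
So the image's height is 1071.03 × 2.2397 ≈ 2398.75.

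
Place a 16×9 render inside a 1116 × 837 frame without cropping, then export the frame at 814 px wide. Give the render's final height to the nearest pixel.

In the 1116×837 frame the render fills the width: height = 1116 × 9/16 ≈ 627.75 px.
Scaling 1116 → 814 is ×0.7294, so the height becomes 627.75 × 0.7294 ≈ 457.88 px.

458 px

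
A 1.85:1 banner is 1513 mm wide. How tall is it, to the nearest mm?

818 mm

Height = 1513 / 1.850 = 817.84.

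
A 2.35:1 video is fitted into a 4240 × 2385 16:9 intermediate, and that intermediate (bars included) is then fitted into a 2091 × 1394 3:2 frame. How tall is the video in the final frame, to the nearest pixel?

First fit — 2.35:1 into 4240×2385 spans the width: 4240.00 × 1804.26.
The 16:9 canvas is width-limited in 2091×1394, giving 2091.00 × 1176.19; scale factor 0.4932.
The video scales with it: height 1804.26 × 0.4932 ≈ 889.79.

890 px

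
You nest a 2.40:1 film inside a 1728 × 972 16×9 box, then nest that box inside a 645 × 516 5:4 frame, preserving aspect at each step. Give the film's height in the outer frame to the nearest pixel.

2.40:1 in 1728×972: fills the width, so the film is 1728.00 × 720.00.
The 16×9 canvas is width-limited in 645×516, giving 645.00 × 362.81; scale factor 0.3733.
The film scales with it: height 720.00 × 0.3733 ≈ 268.75.

269 px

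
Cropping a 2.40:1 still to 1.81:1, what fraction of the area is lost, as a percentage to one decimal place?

24.6%

Going from 2.40:1 to 1.81:1 means cutting width while keeping height.
Fraction kept = (1.810)/(2.400) ≈ 75.42%, so 24.58% is lost.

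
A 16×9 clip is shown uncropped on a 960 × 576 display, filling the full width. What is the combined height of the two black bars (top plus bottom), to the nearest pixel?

Content height = 960 × 9/16 ≈ 540.00 px.
Leftover height: 576 − 540.00 = 36.00 px.

36 px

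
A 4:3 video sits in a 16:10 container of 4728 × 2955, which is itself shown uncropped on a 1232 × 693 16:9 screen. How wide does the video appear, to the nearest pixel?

4:3 in 4728×2955: fills the height, so the video is 3940.00 × 2955.00.
Second fit — the 16:10 canvas into 1232×693 spans the height: 1108.80 × 693.00 (×0.2345 from 4728×2955).
So the video's width is 3940.00 × 0.2345 ≈ 924.00.

924 px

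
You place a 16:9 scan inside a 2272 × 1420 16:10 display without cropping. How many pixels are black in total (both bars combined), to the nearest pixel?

322624 pixels

16:9 (1.778) > 16:10 (1.600), so the scan fills the width.
The scan is 2272 × 9/16 ≈ 1278.0000 px tall.
Black = 1420 − 1278.0000 = 142.0000 px.
Across the 2272-px span: 142.0000 × 2272 ≈ 322624 px.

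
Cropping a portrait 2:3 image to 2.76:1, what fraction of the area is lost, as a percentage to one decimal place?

75.8%

The width stays; only height is cut (since 2.76:1 is wider than portrait 2:3).
(0.667)/(2.760) ≈ 0.242 of the area survives, leaving 75.85% discarded.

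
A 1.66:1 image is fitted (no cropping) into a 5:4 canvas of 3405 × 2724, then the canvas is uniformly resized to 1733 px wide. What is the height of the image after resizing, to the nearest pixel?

1044 px

In the 3405×2724 frame the image fills the width: height = 3405 / 1.660 ≈ 2051.20 px.
The frame scales by 1733/3405 = 0.5090; 2051.20 × 0.5090 ≈ 1043.98 px.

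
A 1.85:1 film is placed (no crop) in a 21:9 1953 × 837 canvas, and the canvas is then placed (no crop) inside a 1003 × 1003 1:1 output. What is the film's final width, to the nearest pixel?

795 px

First fit — 1.85:1 into 1953×837 spans the height: 1548.45 × 837.00.
Second fit — the 21:9 canvas into 1003×1003 spans the width: 1003.00 × 429.86 (×0.5136 from 1953×837).
The film scales with it: width 1548.45 × 0.5136 ≈ 795.24.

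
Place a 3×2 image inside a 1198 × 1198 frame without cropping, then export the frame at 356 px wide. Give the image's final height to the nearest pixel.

237 px

Fitted into 1198×1198, the image spans the width; its height is 1198 × 2/3 ≈ 798.67 px.
Resizing to 356 px wide multiplies everything by 0.2972: 798.67 → 237.33 px.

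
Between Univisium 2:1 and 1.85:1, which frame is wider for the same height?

Univisium 2:1 = 2 and 1.85; 2 > 1.85.

Univisium 2:1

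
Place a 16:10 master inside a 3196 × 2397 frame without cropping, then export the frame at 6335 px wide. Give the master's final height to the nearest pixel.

At 3196×2397 the master is width-limited, so height = 3196 × 10/16 ≈ 1997.50 px.
The frame scales by 6335/3196 = 1.9822; 1997.50 × 1.9822 ≈ 3959.38 px.

3959 px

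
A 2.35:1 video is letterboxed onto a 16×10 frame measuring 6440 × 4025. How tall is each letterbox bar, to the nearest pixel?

642 px

Since 2.350 > 1.600, the video is width-limited.
Content height = 6440 / 2.350 ≈ 2740.43 px.
Black = 4025 − 2740.43 = 1284.57 px, or 642.29 per bar.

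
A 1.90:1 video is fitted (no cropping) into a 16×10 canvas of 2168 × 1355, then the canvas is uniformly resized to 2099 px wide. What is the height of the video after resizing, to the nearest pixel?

1105 px

In the 2168×1355 frame the video fills the width: height = 2168 / 1.900 ≈ 1141.05 px.
Scaling 2168 → 2099 is ×0.9682, so the height becomes 1141.05 × 0.9682 ≈ 1104.74 px.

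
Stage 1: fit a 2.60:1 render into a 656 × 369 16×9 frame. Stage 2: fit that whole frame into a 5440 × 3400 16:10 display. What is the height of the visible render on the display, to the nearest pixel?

First fit — 2.60:1 into 656×369 spans the width: 656.00 × 252.31.
Second fit — the 16×9 canvas into 5440×3400 spans the width: 5440.00 × 3060.00 (×8.2927 from 656×369).
Applying the same ×8.2927: 252.31 → 2092.31.

2092 px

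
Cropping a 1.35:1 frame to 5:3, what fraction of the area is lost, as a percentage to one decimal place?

5:3 is wider than 1.35:1, so the crop keeps the full width and trims the height.
Area ratio = (1.350)/(1.667) = 81.00%; the remaining 19.00% is cropped out.

19.0%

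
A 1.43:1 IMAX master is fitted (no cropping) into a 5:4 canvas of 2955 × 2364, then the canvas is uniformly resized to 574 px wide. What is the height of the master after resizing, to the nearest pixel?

401 px

In the 2955×2364 frame the master fills the width: height = 2955 / 1.430 ≈ 2066.43 px.
Scaling 2955 → 574 is ×0.1942, so the height becomes 2066.43 × 0.1942 ≈ 401.40 px.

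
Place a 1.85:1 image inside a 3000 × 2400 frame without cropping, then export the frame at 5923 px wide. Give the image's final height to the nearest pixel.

3202 px

In the 3000×2400 frame the image fills the width: height = 3000 / 1.850 ≈ 1621.62 px.
The frame scales by 5923/3000 = 1.9743; 1621.62 × 1.9743 ≈ 3201.62 px.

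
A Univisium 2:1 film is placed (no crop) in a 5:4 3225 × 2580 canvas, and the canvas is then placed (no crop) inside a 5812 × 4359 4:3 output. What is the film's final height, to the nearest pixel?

2724 px

Inside the 3225×2580 canvas the film is width-limited at 3225.00 × 1612.50.
5:4 in 5812×4359: fills the height, so the intermediate becomes 5448.75 × 4359.00 — a scale of ×1.6895.
Applying the same ×1.6895: 1612.50 → 2724.38.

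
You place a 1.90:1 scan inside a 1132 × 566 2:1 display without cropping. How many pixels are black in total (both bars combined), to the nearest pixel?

1.90:1 (1.900) < 2:1 (2.000), so the scan fills the height.
Content width = 566 × 1.900 ≈ 1075.4000 px.
1132 − 1075.4000 = 56.6000 px of bars.
Across the 566-px span: 56.6000 × 566 ≈ 32036 px.

32036 pixels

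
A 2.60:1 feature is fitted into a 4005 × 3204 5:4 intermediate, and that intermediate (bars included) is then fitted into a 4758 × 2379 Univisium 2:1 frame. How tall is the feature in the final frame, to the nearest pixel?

1144 px

2.60:1 in 4005×3204: fills the width, so the feature is 4005.00 × 1540.38.
Second fit — the 5:4 canvas into 4758×2379 spans the height: 2973.75 × 2379.00 (×0.7425 from 4005×3204).
So the feature's height is 1540.38 × 0.7425 ≈ 1143.75.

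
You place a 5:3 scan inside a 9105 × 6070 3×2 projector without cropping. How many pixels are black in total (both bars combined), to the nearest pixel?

5:3 is wider than 3×2, so it spans the full width.
That makes the image 5463.0000 px tall (9105 × 3/5).
6070 − 5463.0000 = 607.0000 px of bars.
That's 607.0000 × 9105 ≈ 5526735 black pixels.

5526735 pixels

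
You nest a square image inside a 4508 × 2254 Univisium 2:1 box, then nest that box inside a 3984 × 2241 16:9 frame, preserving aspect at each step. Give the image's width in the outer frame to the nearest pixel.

First fit — square into 4508×2254 spans the height: 2254.00 × 2254.00.
The Univisium 2:1 canvas is width-limited in 3984×2241, giving 3984.00 × 1992.00; scale factor 0.8838.
The image scales with it: width 2254.00 × 0.8838 ≈ 1992.00.

1992 px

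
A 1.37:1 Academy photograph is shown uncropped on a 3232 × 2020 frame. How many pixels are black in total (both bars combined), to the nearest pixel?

1.37:1 Academy (1.370) < 16×10 (1.600), so the photograph fills the height.
The photograph is 2020 × 1.370 ≈ 2767.4000 px wide.
Leftover width: 3232 − 2767.4000 = 464.6000 px.
Bar area = 464.6000 × 2020 ≈ 938492 px.

938492 pixels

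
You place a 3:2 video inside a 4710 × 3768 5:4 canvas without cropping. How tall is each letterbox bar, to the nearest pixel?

3:2 (1.500) > 5:4 (1.250), so the video fills the width.
That makes the image 3140.00 px tall (4710 × 2/3).
Black = 3768 − 3140.00 = 628.00 px, or 314.00 per bar.

314 px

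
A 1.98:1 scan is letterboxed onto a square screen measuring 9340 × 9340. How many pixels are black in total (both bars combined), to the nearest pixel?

43177216 pixels

1.98:1 (1.980) > square (1.000), so the scan fills the width.
That makes the image 4717.1717 px tall (9340 / 1.980).
Black = 9340 − 4717.1717 = 4622.8283 px.
Bar area = 4622.8283 × 9340 ≈ 43177216 px.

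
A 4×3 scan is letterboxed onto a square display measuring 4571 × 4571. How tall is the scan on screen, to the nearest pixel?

3428 px

4×3 is wider than square, so it spans the full width.
The scan is 4571 × 3/4 ≈ 3428.25 px tall.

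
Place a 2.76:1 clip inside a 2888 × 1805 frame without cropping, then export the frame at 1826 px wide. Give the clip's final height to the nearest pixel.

662 px

At 2888×1805 the clip is width-limited, so height = 2888 / 2.760 ≈ 1046.38 px.
Scaling 2888 → 1826 is ×0.6323, so the height becomes 1046.38 × 0.6323 ≈ 661.59 px.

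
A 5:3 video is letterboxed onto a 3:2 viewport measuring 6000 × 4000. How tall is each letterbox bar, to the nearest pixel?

200 px

5:3 (1.667) > 3:2 (1.500), so the video fills the width.
The video is 6000 × 3/5 ≈ 3600.00 px tall.
Black = 4000 − 3600.00 = 400.00 px, or 200.00 per bar.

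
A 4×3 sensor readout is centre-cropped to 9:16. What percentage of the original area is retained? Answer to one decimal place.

The height stays; only width is cut (since 9:16 is narrower than 4×3).
(0.562)/(1.333) ≈ 0.422 of the area survives.

42.2%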